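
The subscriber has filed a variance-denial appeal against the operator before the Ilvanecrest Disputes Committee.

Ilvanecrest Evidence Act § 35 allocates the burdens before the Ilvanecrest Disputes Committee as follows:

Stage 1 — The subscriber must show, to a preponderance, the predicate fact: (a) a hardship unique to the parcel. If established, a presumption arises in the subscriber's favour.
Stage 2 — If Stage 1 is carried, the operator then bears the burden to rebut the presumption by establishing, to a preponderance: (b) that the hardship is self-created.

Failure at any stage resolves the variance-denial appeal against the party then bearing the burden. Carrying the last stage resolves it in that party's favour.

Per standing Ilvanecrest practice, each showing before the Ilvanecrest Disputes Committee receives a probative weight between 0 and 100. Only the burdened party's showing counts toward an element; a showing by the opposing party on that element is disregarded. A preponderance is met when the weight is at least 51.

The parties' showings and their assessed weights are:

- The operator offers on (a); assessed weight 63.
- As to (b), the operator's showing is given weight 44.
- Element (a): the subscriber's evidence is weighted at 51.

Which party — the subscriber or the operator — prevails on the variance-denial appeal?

Stage 1 (subscriber, a preponderance, weight is at least 51): (a) 51 (operator's 63 disregarded) ≥ 51 — meets.
  Stage 1 carried; the burden shifts to the operator.
Stage 2 (operator, a preponderance, weight is at least 51): (b) 44 < 51 — fails.
  The operator does not carry Stage 2.
So the subscriber prevails.

subscriber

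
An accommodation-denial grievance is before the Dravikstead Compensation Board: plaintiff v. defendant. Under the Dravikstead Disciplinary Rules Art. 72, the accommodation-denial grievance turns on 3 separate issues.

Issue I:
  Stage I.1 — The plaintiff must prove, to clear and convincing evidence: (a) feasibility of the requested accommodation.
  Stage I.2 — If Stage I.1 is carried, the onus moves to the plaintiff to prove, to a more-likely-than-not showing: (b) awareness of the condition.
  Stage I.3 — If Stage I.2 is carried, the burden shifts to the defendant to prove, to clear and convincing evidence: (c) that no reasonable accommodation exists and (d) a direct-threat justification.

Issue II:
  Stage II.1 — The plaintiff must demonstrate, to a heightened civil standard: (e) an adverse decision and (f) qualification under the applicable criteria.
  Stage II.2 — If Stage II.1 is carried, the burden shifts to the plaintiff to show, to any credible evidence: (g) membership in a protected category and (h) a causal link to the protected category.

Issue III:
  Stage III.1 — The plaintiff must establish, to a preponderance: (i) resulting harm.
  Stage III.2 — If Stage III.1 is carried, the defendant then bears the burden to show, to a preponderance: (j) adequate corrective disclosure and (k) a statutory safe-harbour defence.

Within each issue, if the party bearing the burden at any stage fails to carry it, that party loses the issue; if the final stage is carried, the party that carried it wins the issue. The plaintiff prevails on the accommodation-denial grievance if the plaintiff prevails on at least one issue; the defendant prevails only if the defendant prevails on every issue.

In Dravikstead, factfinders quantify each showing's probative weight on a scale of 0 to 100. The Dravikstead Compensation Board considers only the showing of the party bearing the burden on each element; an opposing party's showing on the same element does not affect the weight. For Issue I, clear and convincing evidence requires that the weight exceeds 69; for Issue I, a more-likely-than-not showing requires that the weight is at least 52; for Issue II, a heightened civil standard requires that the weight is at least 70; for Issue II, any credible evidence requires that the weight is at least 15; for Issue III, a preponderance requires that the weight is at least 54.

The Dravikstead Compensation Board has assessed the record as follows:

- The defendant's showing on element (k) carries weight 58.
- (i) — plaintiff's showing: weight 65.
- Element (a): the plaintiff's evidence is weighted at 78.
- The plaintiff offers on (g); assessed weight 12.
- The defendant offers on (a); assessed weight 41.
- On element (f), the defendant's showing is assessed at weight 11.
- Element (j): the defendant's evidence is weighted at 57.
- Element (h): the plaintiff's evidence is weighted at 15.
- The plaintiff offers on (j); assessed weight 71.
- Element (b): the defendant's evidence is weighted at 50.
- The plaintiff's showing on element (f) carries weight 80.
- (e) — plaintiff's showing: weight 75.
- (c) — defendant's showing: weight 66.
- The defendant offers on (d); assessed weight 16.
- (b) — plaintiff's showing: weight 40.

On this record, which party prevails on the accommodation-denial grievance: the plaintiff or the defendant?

— Issue I —
Stage I.1 — burden on plaintiff; standard: clear and convincing evidence (weight exceeds 69).
    (a): 78 (defendant's 41 disregarded) > 69 [met]
  All elements met. The plaintiff retains the burden for Stage I.2.
Stage I.2 — burden on plaintiff; standard: a more-likely-than-not showing (weight is at least 52).
    (b): 40 (defendant's 50 disregarded) < 52 [not met]
  Not every element is met, so the plaintiff fails to carry Stage I.2.
The defendant prevails on this issue.
— Issue II —
Stage II.1 — burden on plaintiff; standard: a heightened civil standard (weight is at least 70).
    (e): 75 ≥ 70 [met]
    (f): 80 (defendant's 11 disregarded) ≥ 70 [met]
  All elements met. The plaintiff retains the burden for Stage II.2.
Stage II.2 — burden on plaintiff; standard: any credible evidence (weight is at least 15).
    (g): 12 < 15 [not met]
    (h): 15 ≥ 15 [met]
  Not every element is met, so the plaintiff fails to carry Stage II.2.
So the defendant prevails on this issue.
— Issue III —
Stage III.1 — burden on plaintiff; standard: a preponderance (weight is at least 54).
    (i): 65 ≥ 54 [met]
  Stage III.1 is satisfied; the onus moves to the defendant.
Stage III.2 — burden on defendant; standard: a preponderance (weight is at least 54).
    (j): 57 (plaintiff's 71 disregarded) ≥ 54 [met]
    (k): 58 ≥ 54 [met]
  Stage III.2 carried; the final stage is satisfied.
With every stage satisfied, the defendant prevails on this issue.
Per-issue: Issue I → defendant; Issue II → defendant; Issue III → defendant. The plaintiff must prevail on at least one issue; overall, the defendant prevails.

defendant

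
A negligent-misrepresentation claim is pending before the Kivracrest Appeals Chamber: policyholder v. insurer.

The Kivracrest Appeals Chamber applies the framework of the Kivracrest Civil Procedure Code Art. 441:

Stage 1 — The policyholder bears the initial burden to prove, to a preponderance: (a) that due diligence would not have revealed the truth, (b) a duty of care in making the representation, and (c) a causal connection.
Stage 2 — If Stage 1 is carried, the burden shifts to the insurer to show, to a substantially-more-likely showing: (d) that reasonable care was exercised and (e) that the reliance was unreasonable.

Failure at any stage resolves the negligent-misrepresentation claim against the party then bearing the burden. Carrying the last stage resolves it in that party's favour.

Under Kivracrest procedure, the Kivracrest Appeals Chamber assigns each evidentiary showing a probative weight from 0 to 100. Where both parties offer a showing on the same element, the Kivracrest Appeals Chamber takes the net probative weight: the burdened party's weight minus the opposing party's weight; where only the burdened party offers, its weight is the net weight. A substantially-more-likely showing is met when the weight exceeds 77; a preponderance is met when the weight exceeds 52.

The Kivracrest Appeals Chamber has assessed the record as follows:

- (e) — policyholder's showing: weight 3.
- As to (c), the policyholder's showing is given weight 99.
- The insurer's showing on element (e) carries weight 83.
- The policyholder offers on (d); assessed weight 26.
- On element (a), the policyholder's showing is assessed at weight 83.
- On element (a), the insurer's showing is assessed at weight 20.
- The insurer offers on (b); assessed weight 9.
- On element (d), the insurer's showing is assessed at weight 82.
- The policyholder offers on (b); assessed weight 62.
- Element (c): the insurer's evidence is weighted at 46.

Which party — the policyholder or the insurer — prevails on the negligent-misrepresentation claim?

Stage 1 (policyholder, a preponderance, weight exceeds 52): (a) net 83−20=63 > 52 — meets; (b) net 62−9=53 > 52 — meets; (c) net 99−46=53 > 52 — meets.
  The policyholder carries Stage 1; the insurer now bears the burden.
Stage 2 (insurer, a substantially-more-likely showing, weight exceeds 77): (d) net 82−26=56 ≤ 77 — fails; (e) net 83−3=80 > 77 — meets.
  The insurer does not carry Stage 2.
So the policyholder prevails.

policyholder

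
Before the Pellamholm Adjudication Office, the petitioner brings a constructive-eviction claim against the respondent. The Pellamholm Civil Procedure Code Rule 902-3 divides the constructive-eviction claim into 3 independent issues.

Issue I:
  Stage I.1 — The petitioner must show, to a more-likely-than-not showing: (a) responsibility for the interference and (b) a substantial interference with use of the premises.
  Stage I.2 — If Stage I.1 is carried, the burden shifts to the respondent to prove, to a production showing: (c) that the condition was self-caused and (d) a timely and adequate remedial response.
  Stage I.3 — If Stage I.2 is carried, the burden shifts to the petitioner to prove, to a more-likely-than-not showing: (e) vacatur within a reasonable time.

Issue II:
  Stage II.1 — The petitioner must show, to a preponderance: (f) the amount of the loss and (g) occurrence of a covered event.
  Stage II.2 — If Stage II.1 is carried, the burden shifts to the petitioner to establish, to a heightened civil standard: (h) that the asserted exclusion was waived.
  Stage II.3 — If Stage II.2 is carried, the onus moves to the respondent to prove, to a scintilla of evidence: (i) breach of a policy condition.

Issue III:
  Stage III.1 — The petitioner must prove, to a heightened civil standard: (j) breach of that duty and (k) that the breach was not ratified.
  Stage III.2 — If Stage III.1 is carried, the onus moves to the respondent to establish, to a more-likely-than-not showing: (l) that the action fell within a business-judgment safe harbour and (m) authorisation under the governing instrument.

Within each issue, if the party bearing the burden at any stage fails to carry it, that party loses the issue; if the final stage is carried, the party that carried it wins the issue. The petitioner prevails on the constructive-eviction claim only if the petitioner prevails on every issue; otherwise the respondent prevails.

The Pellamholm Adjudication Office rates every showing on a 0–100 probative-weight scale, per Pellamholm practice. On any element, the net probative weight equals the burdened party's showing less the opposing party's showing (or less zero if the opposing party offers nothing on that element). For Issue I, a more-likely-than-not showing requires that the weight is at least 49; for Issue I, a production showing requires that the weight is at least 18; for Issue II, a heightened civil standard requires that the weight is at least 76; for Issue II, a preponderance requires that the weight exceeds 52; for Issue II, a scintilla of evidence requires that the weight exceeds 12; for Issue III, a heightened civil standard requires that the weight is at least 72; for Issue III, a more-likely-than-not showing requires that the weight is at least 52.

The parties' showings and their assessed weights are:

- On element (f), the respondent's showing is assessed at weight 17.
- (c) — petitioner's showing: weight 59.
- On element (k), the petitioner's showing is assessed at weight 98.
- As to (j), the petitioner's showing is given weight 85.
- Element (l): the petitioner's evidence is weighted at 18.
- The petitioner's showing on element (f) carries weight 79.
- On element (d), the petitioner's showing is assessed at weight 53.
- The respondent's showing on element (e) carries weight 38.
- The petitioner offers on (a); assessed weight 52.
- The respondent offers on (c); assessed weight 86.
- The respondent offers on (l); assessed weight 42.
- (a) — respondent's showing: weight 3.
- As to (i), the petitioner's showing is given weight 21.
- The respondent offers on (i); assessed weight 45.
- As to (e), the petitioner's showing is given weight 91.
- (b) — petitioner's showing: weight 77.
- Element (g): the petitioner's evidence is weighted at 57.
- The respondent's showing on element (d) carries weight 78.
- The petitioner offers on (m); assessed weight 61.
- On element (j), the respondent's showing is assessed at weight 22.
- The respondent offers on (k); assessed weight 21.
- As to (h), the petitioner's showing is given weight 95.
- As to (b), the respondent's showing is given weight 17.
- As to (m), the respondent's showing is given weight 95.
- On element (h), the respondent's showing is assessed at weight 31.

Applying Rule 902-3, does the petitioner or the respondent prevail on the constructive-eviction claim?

— Issue I —
Stage I.1 (petitioner, a more-likely-than-not showing, weight is at least 49): (a) net 52−3=49 ≥ 49 — meets; (b) net 77−17=60 ≥ 49 — meets.
  Stage I.1 is satisfied; the onus moves to the respondent.
Stage I.2 (respondent, a production showing, weight is at least 18): (c) net 86−59=27 ≥ 18 — meets; (d) net 78−53=25 ≥ 18 — meets.
  The respondent carries Stage I.2; the petitioner now bears the burden.
Stage I.3 (petitioner, a more-likely-than-not showing, weight is at least 49): (e) net 91−38=53 ≥ 49 — meets.
  The petitioner carries the last stage.
With every stage satisfied, the petitioner prevails on this issue.
— Issue II —
At Stage II.1 the petitioner must meet a preponderance (weight exceeds 52): on (f) the weight is 79 less the opposing 17 gives net 62, which does exceed 52, so (f) meets the standard; on (g) the weight is 57, which does exceed 52, so (g) meets the standard.
  Stage II.1 is satisfied; the petitioner continues to bear the burden.
At Stage II.2 the petitioner must meet a heightened civil standard (weight is at least 76): on (h) the weight is 95 less the opposing 31 gives net 64, < 76, so (h) does not meet the standard.
  The petitioner does not carry Stage II.2.
So the respondent prevails on this issue.
— Issue III —
At Stage III.1 the petitioner must meet a heightened civil standard (weight is at least 72): on (j) the weight is 85 less the opposing 22 gives net 63, which does not reach 72, so (j) does not meet the standard; on (k) the weight is 98 less the opposing 21 gives net 77, ≥ 72, so (k) meets the standard.
  Stage III.1 not carried; the petitioner fails its burden.
So the respondent prevails on this issue.
Per-issue: Issue I → petitioner; Issue II → respondent; Issue III → respondent. The petitioner must prevail on every issue; overall, the respondent prevails.

respondent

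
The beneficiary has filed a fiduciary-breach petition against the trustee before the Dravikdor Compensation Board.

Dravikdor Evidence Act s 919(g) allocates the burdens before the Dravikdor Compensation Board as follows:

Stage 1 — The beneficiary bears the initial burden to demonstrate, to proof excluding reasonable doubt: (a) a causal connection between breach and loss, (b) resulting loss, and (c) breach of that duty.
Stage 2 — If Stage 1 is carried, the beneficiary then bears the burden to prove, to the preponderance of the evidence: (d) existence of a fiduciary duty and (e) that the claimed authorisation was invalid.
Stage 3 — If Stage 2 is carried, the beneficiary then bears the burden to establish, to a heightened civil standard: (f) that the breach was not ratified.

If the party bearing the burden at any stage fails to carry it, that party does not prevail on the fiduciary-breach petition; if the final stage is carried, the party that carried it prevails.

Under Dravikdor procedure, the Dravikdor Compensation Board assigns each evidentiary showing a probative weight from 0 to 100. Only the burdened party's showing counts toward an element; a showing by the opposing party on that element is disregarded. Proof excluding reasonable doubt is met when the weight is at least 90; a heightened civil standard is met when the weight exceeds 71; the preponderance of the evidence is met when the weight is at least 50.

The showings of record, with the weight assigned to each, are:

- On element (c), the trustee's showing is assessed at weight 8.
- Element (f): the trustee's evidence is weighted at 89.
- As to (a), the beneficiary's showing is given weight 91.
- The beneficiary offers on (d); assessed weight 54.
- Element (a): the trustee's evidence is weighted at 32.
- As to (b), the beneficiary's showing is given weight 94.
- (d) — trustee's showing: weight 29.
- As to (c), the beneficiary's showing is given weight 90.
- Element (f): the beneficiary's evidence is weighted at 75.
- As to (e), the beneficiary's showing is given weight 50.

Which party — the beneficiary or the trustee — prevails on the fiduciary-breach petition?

Stage 1 — burden on beneficiary; standard: proof excluding reasonable doubt (weight is at least 90).
    (a): 91 (trustee's 32 disregarded) ≥ 90 [met]
    (b): 94 ≥ 90 [met]
    (c): 90 (trustee's 8 disregarded) ≥ 90 [met]
  Stage 1 carried; the burden remains with the beneficiary.
Stage 2 — burden on beneficiary; standard: the preponderance of the evidence (weight is at least 50).
    (d): 54 (trustee's 29 disregarded) ≥ 50 [met]
    (e): 50 ≥ 50 [met]
  All elements met. The beneficiary retains the burden for Stage 3.
Stage 3 — burden on beneficiary; standard: a heightened civil standard (weight exceeds 71).
    (f): 75 (trustee's 89 disregarded) > 71 [met]
  All elements met at the final stage.
All stages carried — the beneficiary prevails.

beneficiary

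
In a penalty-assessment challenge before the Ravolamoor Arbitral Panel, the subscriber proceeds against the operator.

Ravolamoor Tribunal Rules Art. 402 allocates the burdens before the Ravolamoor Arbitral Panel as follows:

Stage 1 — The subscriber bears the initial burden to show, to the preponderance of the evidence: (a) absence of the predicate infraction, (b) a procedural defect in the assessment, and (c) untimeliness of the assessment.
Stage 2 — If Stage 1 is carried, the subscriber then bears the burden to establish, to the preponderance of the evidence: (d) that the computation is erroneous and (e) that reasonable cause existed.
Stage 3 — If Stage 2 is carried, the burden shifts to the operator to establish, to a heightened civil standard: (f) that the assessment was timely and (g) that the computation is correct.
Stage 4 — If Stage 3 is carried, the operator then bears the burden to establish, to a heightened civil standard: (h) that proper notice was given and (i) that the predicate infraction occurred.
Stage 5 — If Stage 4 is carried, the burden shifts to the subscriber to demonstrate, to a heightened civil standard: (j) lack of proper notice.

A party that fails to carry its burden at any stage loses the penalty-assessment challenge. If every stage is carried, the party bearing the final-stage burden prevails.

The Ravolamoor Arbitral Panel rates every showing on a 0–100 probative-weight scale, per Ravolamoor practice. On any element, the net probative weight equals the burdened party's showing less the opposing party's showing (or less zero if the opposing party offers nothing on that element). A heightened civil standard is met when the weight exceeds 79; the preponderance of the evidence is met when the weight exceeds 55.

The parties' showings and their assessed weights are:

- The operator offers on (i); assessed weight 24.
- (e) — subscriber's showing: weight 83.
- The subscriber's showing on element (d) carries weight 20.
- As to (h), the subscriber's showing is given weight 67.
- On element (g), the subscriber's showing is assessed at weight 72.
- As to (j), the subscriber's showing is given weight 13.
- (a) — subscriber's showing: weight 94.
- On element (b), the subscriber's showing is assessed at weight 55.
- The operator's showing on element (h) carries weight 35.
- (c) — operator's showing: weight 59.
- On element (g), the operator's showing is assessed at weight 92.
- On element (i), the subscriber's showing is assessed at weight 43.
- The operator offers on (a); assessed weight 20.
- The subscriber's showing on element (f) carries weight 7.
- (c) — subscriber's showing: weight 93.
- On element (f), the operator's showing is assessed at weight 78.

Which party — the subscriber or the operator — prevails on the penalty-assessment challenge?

Stage 1 (subscriber, the preponderance of the evidence, weight exceeds 55): (a) net 94−20=74 > 55 — meets; (b) 55 ≤ 55 — fails; (c) net 93−59=34 ≤ 55 — fails.
  Stage 1 not carried; the subscriber fails its burden.
So the operator prevails.

operator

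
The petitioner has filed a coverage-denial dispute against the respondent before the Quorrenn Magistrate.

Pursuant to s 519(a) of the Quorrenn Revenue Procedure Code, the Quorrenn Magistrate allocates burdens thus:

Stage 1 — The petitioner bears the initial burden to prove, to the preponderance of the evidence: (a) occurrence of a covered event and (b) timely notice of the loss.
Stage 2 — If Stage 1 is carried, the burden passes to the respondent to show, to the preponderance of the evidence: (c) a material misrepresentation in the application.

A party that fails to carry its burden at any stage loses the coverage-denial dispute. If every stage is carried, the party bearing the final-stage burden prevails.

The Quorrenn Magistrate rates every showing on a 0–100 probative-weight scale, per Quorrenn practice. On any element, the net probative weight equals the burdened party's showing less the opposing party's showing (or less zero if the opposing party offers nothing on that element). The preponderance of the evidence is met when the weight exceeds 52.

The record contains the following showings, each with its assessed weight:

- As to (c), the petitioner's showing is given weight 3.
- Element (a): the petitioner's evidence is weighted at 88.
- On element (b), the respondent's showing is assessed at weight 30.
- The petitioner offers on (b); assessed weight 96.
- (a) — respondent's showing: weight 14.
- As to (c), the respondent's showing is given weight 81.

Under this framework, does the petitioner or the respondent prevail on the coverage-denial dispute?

respondent

Stage 1 — burden on petitioner; standard: the preponderance of the evidence (weight exceeds 52).
    (a): 88 − 14 = 74 > 52 [met]
    (b): 96 − 30 = 66 > 52 [met]
  Stage 1 carried; the burden shifts to the respondent.
Stage 2 — burden on respondent; standard: the preponderance of the evidence (weight exceeds 52).
    (c): 81 − 3 = 78 > 52 [met]
  Stage 2 carried; the final stage is satisfied.
All stages carried — the respondent prevails.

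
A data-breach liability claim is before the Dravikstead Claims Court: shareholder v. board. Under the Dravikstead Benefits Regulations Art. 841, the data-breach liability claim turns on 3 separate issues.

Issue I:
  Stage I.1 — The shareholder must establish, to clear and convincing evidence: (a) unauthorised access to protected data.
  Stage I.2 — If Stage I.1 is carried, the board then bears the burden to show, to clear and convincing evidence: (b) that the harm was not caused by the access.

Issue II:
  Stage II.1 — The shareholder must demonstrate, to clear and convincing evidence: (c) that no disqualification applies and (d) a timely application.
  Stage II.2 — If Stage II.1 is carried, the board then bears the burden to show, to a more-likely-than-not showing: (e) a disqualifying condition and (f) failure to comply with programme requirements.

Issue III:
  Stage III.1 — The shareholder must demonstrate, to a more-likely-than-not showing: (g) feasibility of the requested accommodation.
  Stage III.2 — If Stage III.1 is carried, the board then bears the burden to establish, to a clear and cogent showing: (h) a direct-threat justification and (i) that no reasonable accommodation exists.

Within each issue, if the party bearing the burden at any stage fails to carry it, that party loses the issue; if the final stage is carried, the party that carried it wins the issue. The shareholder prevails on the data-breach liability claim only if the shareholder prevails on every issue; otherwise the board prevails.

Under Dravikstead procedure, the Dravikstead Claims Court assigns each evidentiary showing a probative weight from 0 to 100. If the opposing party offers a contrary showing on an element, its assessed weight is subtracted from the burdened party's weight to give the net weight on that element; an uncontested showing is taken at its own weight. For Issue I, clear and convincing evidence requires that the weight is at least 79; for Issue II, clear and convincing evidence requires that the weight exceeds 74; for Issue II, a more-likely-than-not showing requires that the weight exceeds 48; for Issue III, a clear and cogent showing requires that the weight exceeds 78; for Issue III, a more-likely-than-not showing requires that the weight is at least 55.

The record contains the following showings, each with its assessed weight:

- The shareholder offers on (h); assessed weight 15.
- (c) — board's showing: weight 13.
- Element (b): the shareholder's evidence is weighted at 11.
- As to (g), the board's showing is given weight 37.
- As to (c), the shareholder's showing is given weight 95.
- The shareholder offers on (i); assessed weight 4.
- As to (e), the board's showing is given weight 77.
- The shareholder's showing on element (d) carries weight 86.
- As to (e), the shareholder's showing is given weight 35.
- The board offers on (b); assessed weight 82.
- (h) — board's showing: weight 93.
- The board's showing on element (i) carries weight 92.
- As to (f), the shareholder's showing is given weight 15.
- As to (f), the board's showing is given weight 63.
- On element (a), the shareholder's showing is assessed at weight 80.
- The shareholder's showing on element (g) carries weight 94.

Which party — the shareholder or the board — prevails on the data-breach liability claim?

shareholder

— Issue I —
Stage I.1 (shareholder, clear and convincing evidence, weight is at least 79): (a) 80 ≥ 79 — meets.
  All elements met. The burden passes to the board.
Stage I.2 (board, clear and convincing evidence, weight is at least 79): (b) net 82−11=71 < 79 — fails.
  Stage I.2 not carried; the board fails its burden.
So the shareholder prevails on this issue.
— Issue II —
Stage II.1 (shareholder, clear and convincing evidence, weight exceeds 74): (c) net 95−13=82 > 74 — meets; (d) 86 > 74 — meets.
  Stage II.1 is satisfied; the onus moves to the board.
Stage II.2 (board, a more-likely-than-not showing, weight exceeds 48): (e) net 77−35=42 ≤ 48 — fails; (f) net 63−15=48 ≤ 48 — fails.
  Stage II.2 not carried; the board fails its burden.
The shareholder prevails on this issue.
— Issue III —
Stage III.1 — burden on shareholder; standard: a more-likely-than-not showing (weight is at least 55).
    (g): 94 − 37 = 57 ≥ 55 [met]
  The shareholder carries Stage III.1; the board now bears the burden.
Stage III.2 — burden on board; standard: a clear and cogent showing (weight exceeds 78).
    (h): 93 − 15 = 78 ≤ 78 [not met]
    (i): 92 − 4 = 88 > 78 [met]
  Stage III.2 not carried; the board fails its burden.
The analysis ends at Stage III.2; the shareholder prevails on this issue.
Per-issue: Issue I → shareholder; Issue II → shareholder; Issue III → shareholder. The shareholder must prevail on every issue; overall, the shareholder prevails.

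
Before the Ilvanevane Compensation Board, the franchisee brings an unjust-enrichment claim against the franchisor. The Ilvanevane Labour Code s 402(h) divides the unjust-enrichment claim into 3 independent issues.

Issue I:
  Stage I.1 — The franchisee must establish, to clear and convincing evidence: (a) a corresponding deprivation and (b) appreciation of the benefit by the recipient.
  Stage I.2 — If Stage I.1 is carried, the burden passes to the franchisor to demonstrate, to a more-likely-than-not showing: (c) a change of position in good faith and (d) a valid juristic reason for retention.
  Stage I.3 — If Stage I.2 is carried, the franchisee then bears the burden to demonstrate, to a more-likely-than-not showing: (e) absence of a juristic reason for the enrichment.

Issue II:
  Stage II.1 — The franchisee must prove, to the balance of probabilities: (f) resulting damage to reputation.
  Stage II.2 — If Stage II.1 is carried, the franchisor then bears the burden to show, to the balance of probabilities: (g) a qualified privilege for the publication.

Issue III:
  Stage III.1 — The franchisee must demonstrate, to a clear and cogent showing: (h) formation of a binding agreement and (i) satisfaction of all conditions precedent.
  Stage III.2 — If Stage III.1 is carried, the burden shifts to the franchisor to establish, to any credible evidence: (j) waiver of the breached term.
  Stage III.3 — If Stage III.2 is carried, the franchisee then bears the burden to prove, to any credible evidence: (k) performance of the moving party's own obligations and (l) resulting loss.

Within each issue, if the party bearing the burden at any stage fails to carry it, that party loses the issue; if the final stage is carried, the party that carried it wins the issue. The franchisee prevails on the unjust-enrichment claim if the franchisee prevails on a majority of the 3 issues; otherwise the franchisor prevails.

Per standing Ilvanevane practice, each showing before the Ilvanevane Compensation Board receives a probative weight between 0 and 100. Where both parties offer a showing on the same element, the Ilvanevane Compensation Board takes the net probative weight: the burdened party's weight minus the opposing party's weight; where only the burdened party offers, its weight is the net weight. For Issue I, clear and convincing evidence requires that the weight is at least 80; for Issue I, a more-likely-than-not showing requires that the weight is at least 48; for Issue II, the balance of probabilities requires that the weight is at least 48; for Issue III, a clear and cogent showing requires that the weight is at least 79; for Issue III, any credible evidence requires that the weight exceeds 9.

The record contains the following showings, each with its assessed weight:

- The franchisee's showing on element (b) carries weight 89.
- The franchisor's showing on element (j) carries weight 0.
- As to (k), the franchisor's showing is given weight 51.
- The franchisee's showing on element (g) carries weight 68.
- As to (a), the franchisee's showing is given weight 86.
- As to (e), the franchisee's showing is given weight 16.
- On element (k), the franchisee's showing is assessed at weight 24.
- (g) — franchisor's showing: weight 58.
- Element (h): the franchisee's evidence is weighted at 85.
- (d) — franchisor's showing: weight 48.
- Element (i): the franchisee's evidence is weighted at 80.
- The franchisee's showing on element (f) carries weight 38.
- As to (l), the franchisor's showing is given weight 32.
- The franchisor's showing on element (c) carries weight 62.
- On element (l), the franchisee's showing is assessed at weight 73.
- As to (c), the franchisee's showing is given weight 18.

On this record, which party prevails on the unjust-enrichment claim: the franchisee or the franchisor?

— Issue I —
Stage I.1 (franchisee, clear and convincing evidence, weight is at least 80): (a) 86 ≥ 80 — meets; (b) 89 ≥ 80 — meets.
  Stage I.1 carried; the burden shifts to the franchisor.
Stage I.2 (franchisor, a more-likely-than-not showing, weight is at least 48): (c) net 62−18=44 < 48 — fails; (d) 48 ≥ 48 — meets.
  Not every element is met, so the franchisor fails to carry Stage I.2.
So the franchisee prevails on this issue.
— Issue II —
At Stage II.1 the franchisee must meet the balance of probabilities (weight is at least 48): on (f) the weight is 38, which does not reach 48, so (f) does not meet the standard.
  The franchisee does not carry Stage II.1.
The franchisor prevails on this issue.
— Issue III —
Stage III.1 — burden on franchisee; standard: a clear and cogent showing (weight is at least 79).
    (h): 85 ≥ 79 [met]
    (i): 80 ≥ 79 [met]
  The franchisee carries Stage III.1; the franchisor now bears the burden.
Stage III.2 — burden on franchisor; standard: any credible evidence (weight exceeds 9).
    (j): 0 ≤ 9 [not met]
  Not every element is met, so the franchisor fails to carry Stage III.2.
So the franchisee prevails on this issue.
Per-issue: Issue I → franchisee; Issue II → franchisor; Issue III → franchisee. The franchisee must prevail on a majority of issues; overall, the franchisee prevails.

franchisee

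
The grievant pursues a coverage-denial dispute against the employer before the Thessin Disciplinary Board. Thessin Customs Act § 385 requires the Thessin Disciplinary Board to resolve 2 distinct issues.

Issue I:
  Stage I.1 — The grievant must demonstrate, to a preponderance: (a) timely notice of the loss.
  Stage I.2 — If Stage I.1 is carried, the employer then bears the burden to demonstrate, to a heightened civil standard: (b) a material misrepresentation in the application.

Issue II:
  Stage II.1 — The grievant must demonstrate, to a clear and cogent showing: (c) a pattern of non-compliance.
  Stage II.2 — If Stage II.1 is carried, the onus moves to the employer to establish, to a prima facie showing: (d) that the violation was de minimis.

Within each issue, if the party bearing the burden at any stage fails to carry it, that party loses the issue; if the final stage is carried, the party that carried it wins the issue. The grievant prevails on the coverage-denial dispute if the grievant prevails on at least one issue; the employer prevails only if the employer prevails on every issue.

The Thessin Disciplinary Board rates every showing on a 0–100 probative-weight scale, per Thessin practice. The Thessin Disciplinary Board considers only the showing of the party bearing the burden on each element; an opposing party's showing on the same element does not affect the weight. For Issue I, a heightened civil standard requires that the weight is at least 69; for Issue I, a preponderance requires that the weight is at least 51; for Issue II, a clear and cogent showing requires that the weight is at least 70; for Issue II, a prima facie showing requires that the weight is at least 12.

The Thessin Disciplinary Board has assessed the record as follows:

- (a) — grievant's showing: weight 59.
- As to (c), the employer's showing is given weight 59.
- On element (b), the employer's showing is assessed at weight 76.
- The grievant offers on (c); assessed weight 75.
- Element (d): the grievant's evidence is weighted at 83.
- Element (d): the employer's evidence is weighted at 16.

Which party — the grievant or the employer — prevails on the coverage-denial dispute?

— Issue I —
Stage I.1 — burden on grievant; standard: a preponderance (weight is at least 51).
    (a): 59 ≥ 51 [met]
  Stage I.1 is satisfied; the onus moves to the employer.
Stage I.2 — burden on employer; standard: a heightened civil standard (weight is at least 69).
    (b): 76 ≥ 69 [met]
  The employer carries the last stage.
With every stage satisfied, the employer prevails on this issue.
— Issue II —
Stage II.1 — burden on grievant; standard: a clear and cogent showing (weight is at least 70).
    (c): 75 (employer's 59 disregarded) ≥ 70 [met]
  Stage II.1 carried; the burden shifts to the employer.
Stage II.2 — burden on employer; standard: a prima facie showing (weight is at least 12).
    (d): 16 (grievant's 83 disregarded) ≥ 12 [met]
  All elements met at the final stage.
With every stage satisfied, the employer prevails on this issue.
Per-issue: Issue I → employer; Issue II → employer. The grievant must prevail on at least one issue; overall, the employer prevails.

employer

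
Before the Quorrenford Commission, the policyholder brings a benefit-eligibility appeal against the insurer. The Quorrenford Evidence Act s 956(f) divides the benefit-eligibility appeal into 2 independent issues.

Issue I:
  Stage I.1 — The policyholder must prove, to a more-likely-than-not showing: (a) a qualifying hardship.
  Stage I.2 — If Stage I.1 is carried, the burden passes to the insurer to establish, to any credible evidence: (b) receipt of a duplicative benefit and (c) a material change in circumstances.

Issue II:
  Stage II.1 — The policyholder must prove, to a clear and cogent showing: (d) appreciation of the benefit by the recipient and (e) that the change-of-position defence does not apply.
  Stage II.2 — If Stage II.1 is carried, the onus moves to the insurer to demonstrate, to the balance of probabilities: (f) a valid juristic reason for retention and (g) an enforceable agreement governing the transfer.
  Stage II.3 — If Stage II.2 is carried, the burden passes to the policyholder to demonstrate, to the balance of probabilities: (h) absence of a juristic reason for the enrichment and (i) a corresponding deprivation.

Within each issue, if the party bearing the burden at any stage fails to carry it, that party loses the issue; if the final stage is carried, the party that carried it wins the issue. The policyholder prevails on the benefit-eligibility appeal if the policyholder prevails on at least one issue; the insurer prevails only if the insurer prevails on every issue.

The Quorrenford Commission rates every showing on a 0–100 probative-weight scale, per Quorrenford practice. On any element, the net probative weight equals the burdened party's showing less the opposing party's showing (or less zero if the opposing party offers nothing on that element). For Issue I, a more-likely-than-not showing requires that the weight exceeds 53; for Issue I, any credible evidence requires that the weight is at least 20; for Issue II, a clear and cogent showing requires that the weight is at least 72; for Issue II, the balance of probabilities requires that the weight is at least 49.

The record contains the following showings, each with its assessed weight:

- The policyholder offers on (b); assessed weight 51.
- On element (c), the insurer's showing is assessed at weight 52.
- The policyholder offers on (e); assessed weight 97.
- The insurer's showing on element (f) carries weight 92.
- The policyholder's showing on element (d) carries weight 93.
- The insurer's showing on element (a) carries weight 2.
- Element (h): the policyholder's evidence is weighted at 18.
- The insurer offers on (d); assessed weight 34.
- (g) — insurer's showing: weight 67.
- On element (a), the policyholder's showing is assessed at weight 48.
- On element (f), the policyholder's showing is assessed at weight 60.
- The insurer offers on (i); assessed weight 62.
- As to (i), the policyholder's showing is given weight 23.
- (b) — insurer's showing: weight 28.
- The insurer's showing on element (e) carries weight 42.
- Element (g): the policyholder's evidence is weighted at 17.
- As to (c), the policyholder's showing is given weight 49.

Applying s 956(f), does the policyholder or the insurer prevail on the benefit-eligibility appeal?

— Issue I —
At Stage I.1 the policyholder must meet a more-likely-than-not showing (weight exceeds 53): on (a) the weight is 48 less the opposing 2 gives net 46, ≤ 53, so (a) does not meet the standard.
  Stage I.1 not carried; the policyholder fails its burden.
The analysis ends at Stage I.1; the insurer prevails on this issue.
— Issue II —
At Stage II.1 the policyholder must meet a clear and cogent showing (weight is at least 72): on (d) the weight is 93 less the opposing 34 gives net 59, < 72, so (d) does not meet the standard; on (e) the weight is 97 less the opposing 42 gives net 55, < 72, so (e) does not meet the standard.
  Stage II.1 not carried; the policyholder fails its burden.
So the insurer prevails on this issue.
Per-issue: Issue I → insurer; Issue II → insurer. The policyholder must prevail on at least one issue; overall, the insurer prevails.

insurer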